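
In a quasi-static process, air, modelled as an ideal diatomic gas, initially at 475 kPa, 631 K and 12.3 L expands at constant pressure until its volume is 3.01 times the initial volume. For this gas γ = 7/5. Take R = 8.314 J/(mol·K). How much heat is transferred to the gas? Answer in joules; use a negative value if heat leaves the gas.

41100 J

n = P₁V₁/(RT₁) = 475×12.3/(8.314×631) = 1.11 mol.
Isobaric: P stays 475 kPa; V/T = const ⇒ T₂ = 1900 K, V₂ = 37.0 L.
W = PΔV = 475×(37.0−12.3) kPa·L = 11700 J.
ΔU = nCvΔT = 1.11×20.8×(1900−631) = 29400 J.
Q = ΔU + W = nCpΔT = 41100 J.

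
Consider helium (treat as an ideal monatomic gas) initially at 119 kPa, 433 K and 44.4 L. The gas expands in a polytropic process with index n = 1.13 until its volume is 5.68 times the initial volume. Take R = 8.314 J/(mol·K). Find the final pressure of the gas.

Polytropic n=1.13: T₂ = T₁(V₁/V₂)^(n−1) = 433×(0.176)^0.13 = 345 K; P₂ = P₁(V₁/V₂)^n = 16.7 kPa.

16.7 kPa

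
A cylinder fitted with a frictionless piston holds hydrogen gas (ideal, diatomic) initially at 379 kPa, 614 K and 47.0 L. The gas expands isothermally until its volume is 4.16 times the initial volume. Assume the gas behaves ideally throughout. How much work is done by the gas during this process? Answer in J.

n = P₁V₁/(RT₁) = 379×47.0/(8.314×614) = 3.49 mol.
Isothermal: T stays 614 K; PV = const ⇒ V₂ = 196 L, P₂ = 91.1 kPa.
W = nRT ln(V₂/V₁) = 3.49×8.314×614×ln(4.16) = 25400 J.

25400 J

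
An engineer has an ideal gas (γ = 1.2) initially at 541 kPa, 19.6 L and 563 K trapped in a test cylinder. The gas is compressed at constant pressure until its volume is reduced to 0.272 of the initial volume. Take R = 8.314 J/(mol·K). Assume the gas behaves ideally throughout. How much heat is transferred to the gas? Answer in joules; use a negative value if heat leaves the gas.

n = P₁V₁/(RT₁) = 541×19.6/(8.314×563) = 2.27 mol.
Isobaric: P stays 541 kPa; V/T = const ⇒ T₂ = 153 K, V₂ = 5.33 L.
W = PΔV = 541×(5.33−19.6) kPa·L = -7720 J.
ΔU = nCvΔT = 2.27×41.6×(153−563) = -38600 J.
Q = ΔU + W = nCpΔT = -46300 J.

-46300 J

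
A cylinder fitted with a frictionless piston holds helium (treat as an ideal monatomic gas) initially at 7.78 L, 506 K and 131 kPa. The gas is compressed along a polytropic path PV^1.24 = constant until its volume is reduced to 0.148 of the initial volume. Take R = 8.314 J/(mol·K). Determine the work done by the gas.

-2470 J

n = P₁V₁/(RT₁) = 131×7.78/(8.314×506) = 0.242 mol.
Polytropic n=1.24: T₂ = T₁(V₁/V₂)^(n−1) = 506×(6.76)^0.24 = 800 K; P₂ = P₁(V₁/V₂)^n = 1400 kPa.
W = (P₁V₁−P₂V₂)/(n−1) = (131×7.78−1400×1.15)/0.24 = -2470 J.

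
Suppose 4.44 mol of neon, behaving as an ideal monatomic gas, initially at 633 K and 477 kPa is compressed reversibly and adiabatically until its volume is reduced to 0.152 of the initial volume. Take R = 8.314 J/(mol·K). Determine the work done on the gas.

88000 J

V₁ = nRT₁/P₁ = 4.44×8.314×633/477 = 49.0 L.
Adiabatic: TV^(γ−1) = const ⇒ T₂ = 633×(6.58)^0.667 = 2220 K; PV^γ = const ⇒ P₂ = 11000 kPa.
ΔU = nCvΔT = 4.44×12.5×(2220−633) = 88000 J.
Q = 0 for an adiabatic process, so W = −ΔU = -88000 J.
Work done on the gas = −W_by = 88000 J.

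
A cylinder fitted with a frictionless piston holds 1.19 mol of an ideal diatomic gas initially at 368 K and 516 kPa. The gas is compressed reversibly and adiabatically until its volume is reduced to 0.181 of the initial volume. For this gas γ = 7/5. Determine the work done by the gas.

-8930 J

V₁ = nRT₁/P₁ = 1.19×8.314×368/516 = 7.06 L.
Adiabatic: TV^(γ−1) = const ⇒ T₂ = 368×(5.52)^0.400 = 729 K; PV^γ = const ⇒ P₂ = 5650 kPa.
ΔU = nCvΔT = 1.19×20.8×(729−368) = 8930 J.
Q = 0 for an adiabatic process, so W = −ΔU = -8930 J.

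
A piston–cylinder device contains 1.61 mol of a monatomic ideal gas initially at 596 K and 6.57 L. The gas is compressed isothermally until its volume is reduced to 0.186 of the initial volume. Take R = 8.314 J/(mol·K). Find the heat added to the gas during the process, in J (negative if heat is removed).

-13400 J

P₁ = nRT₁/V₁ = 1.61×8.314×596/6.57 = 1210 kPa.
Isothermal: T stays 596 K; PV = const ⇒ V₂ = 1.22 L, P₂ = 6530 kPa.
ΔU = 0 (ideal gas, T constant).
W = nRT ln(V₂/V₁) = 1.61×8.314×596×ln(0.186) = -13400 J.
Q = ΔU + W = -13400 J.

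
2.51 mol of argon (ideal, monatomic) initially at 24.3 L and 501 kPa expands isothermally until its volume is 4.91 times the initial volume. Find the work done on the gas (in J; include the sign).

-19400 J

T₁ = P₁V₁/(nR) = 501×24.3/(2.51×8.314) = 583 K.
Isothermal: T stays 583 K; PV = const ⇒ V₂ = 119 L, P₂ = 102 kPa.
W = nRT ln(V₂/V₁) = 2.51×8.314×583×ln(4.91) = 19400 J.
Work done on the gas = −W_by = -19400 J.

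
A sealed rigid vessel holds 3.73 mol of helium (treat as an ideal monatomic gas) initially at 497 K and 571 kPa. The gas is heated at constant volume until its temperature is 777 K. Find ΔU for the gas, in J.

13000 J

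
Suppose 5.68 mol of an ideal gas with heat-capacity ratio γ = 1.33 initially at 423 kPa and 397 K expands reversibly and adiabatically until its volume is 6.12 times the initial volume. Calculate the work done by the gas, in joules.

V₁ = nRT₁/P₁ = 5.68×8.314×397/423 = 44.3 L.
Adiabatic: TV^(γ−1) = const ⇒ T₂ = 397×(0.163)^0.330 = 218 K; PV^γ = const ⇒ P₂ = 38.0 kPa.
ΔU = nCvΔT = 5.68×25.2×(218−397) = -25600 J.
Q = 0 for an adiabatic process, so W = −ΔU = 25600 J.

25600 J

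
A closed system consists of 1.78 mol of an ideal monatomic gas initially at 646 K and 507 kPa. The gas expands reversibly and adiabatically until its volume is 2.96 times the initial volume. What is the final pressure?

83.1 kPa

V₁ = nRT₁/P₁ = 1.78×8.314×646/507 = 18.9 L.
Adiabatic: TV^(γ−1) = const ⇒ T₂ = 646×(0.338)^0.667 = 313 K; PV^γ = const ⇒ P₂ = 83.1 kPa.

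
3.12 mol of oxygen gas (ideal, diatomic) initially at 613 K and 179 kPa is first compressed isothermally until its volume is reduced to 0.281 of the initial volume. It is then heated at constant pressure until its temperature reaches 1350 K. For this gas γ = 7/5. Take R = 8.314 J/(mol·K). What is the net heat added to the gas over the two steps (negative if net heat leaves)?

46700 J

V₁ = nRT₁/P₁ = 3.12×8.314×613/179 = 88.8 L.
Step 1 — Isothermal: T stays 613 K; PV = const ⇒ V₂ = 25.0 L, P₂ = 637 kPa.
ΔU = 0 (ideal gas, T constant).
W = nRT ln(V₂/V₁) = 3.12×8.314×613×ln(0.281) = -20200 J.
Q = ΔU + W = -20200 J.
State after step 1: P = 637 kPa, V = 25.0 L, T = 613 K.
Step 2 — Isobaric: P stays 637 kPa; V/T = const ⇒ T₂ = 1350 K, V₂ = 55.0 L.
W = PΔV = 637×(55.0−25.0) kPa·L = 19100 J.
ΔU = nCvΔT = 3.12×20.8×(1350−613) = 47800 J.
Q = ΔU + W = nCpΔT = 66900 J.
Net over both steps: W = -1070 J, Q = 46700 J, ΔU = 47800 J.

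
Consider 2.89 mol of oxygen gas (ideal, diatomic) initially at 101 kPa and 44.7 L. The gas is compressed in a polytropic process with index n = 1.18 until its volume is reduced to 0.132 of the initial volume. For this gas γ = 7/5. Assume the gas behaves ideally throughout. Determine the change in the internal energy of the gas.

4960 J

T₁ = P₁V₁/(nR) = 101×44.7/(2.89×8.314) = 188 K.
Polytropic n=1.18: T₂ = T₁(V₁/V₂)^(n−1) = 188×(7.58)^0.18 = 271 K; P₂ = P₁(V₁/V₂)^n = 1100 kPa.
For an ideal gas ΔU = nCvΔT with Cv = (5/2)R = 20.8 J/(mol·K).
ΔU = 2.89×20.8×(271−188) = 4960 J.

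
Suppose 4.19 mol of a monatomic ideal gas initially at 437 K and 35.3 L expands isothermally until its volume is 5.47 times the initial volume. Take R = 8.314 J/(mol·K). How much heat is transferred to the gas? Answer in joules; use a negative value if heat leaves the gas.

25900 J

P₁ = nRT₁/V₁ = 4.19×8.314×437/35.3 = 431 kPa.
Isothermal: T stays 437 K; PV = const ⇒ V₂ = 193 L, P₂ = 78.8 kPa.
ΔU = 0 (ideal gas, T constant).
W = nRT ln(V₂/V₁) = 4.19×8.314×437×ln(5.47) = 25900 J.
Q = ΔU + W = 25900 J.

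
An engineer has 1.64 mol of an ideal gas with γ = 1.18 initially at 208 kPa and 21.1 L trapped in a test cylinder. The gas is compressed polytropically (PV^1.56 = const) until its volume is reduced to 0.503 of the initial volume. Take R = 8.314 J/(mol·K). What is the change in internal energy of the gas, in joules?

11400 J

T₁ = P₁V₁/(nR) = 208×21.1/(1.64×8.314) = 322 K.
Polytropic n=1.56: T₂ = T₁(V₁/V₂)^(n−1) = 322×(1.99)^0.56 = 473 K; P₂ = P₁(V₁/V₂)^n = 608 kPa.
For an ideal gas ΔU = nCvΔT with Cv = R/(γ−1) = 46.2 J/(mol·K).
ΔU = 1.64×46.2×(473−322) = 11400 J.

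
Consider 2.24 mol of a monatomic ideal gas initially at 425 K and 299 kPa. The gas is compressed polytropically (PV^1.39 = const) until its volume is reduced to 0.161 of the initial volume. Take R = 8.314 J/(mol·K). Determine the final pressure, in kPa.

3790 kPa

V₁ = nRT₁/P₁ = 2.24×8.314×425/299 = 26.5 L.
Polytropic n=1.39: T₂ = T₁(V₁/V₂)^(n−1) = 425×(6.21)^0.39 = 866 K; P₂ = P₁(V₁/V₂)^n = 3790 kPa.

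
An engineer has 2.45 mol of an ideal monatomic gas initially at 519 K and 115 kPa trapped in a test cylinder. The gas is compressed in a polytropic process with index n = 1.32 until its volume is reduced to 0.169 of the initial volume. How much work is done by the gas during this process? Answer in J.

-25300 J

V₁ = nRT₁/P₁ = 2.45×8.314×519/115 = 91.9 L.
Polytropic n=1.32: T₂ = T₁(V₁/V₂)^(n−1) = 519×(5.92)^0.32 = 917 K; P₂ = P₁(V₁/V₂)^n = 1200 kPa.
W = (P₁V₁−P₂V₂)/(n−1) = (115×91.9−1200×15.5)/0.32 = -25300 J.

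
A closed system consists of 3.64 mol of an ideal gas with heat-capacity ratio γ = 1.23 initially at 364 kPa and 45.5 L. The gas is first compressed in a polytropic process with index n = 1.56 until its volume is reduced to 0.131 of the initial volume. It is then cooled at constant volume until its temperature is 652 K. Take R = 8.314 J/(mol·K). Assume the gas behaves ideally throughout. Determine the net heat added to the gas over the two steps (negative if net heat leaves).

T₁ = P₁V₁/(nR) = 364×45.5/(3.64×8.314) = 547 K.
Step 1 — Polytropic n=1.56: T₂ = T₁(V₁/V₂)^(n−1) = 547×(7.63)^0.56 = 1710 K; P₂ = P₁(V₁/V₂)^n = 8670 kPa.
W = (P₁V₁−P₂V₂)/(n−1) = (364×45.5−8670×5.96)/0.56 = -62700 J.
ΔU = nCvΔT = 3.64×36.1×(1710−547) = 153000 J.
Q = ΔU + W = 90000 J.
State after step 1: P = 8670 kPa, V = 5.96 L, T = 1710 K.
Step 2 — Isochoric: V stays 5.96 L; P/T = const ⇒ T₂ = 652 K, P₂ = 3310 kPa.
W = 0 (no volume change).
ΔU = nCvΔT = 3.64×36.1×(652−1710) = -139000 J.
Q = ΔU = -139000 J.
Net over both steps: W = -62700 J, Q = -49000 J, ΔU = 13800 J.

-49000 J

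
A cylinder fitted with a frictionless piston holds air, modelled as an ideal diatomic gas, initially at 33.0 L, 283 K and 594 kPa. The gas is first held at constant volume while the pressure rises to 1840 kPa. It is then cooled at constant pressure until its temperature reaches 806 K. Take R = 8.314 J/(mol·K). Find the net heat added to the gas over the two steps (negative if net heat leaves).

85700 J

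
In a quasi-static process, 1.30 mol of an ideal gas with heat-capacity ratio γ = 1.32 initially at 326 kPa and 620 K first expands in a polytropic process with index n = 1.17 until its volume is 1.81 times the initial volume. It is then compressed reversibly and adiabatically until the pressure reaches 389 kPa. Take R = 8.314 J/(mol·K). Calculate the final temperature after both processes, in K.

692 K

V₁ = nRT₁/P₁ = 1.30×8.314×620/326 = 20.6 L.
Step 1 — Polytropic n=1.17: T₂ = T₁(V₁/V₂)^(n−1) = 620×(0.552)^0.17 = 561 K; P₂ = P₁(V₁/V₂)^n = 163 kPa.
W = (P₁V₁−P₂V₂)/(n−1) = (326×20.6−163×37.2)/0.17 = 3780 J.
ΔU = nCvΔT = 1.30×26.0×(561−620) = -2010 J.
Q = ΔU + W = 1770 J.
State after step 1: P = 163 kPa, V = 37.2 L, T = 561 K.
Step 2 — Adiabatic: T₂/T₁ = (P₂/P₁)^((γ−1)/γ) ⇒ T₂ = 561×(2.39)^0.242 = 692 K; V₂ = 19.2 L.
ΔU = nCvΔT = 1.30×26.0×(692−561) = 4450 J.
Q = 0 for an adiabatic process, so W = −ΔU = -4450 J.
Net over both steps: W = -668 J, Q = 1770 J, ΔU = 2440 J.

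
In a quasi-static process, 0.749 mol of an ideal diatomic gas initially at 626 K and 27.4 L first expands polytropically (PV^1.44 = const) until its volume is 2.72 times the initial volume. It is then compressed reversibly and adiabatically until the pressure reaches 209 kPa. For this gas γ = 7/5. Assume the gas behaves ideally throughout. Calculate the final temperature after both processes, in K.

679 K

P₁ = nRT₁/V₁ = 0.749×8.314×626/27.4 = 142 kPa.
Step 1 — Polytropic n=1.44: T₂ = T₁(V₁/V₂)^(n−1) = 626×(0.368)^0.44 = 403 K; P₂ = P₁(V₁/V₂)^n = 33.7 kPa.
W = (P₁V₁−P₂V₂)/(n−1) = (142×27.4−33.7×74.5)/0.44 = 3160 J.
ΔU = nCvΔT = 0.749×20.8×(403−626) = -3470 J.
Q = ΔU + W = -316 J.
State after step 1: P = 33.7 kPa, V = 74.5 L, T = 403 K.
Step 2 — Adiabatic: T₂/T₁ = (P₂/P₁)^((γ−1)/γ) ⇒ T₂ = 403×(6.21)^0.286 = 679 K; V₂ = 20.2 L.
ΔU = nCvΔT = 0.749×20.8×(679−403) = 4300 J.
Q = 0 for an adiabatic process, so W = −ΔU = -4300 J.
Net over both steps: W = -1140 J, Q = -316 J, ΔU = 825 J.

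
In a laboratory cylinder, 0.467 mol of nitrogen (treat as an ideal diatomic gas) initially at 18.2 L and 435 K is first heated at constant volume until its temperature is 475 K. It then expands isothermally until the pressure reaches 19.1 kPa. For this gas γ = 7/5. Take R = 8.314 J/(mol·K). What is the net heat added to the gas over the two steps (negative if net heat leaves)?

P₁ = nRT₁/V₁ = 0.467×8.314×435/18.2 = 92.8 kPa.
Step 1 — Isochoric: V stays 18.2 L; P/T = const ⇒ T₂ = 475 K, P₂ = 101 kPa.
W = 0 (no volume change).
ΔU = nCvΔT = 0.467×20.8×(475−435) = 388 J.
Q = ΔU = 388 J.
State after step 1: P = 101 kPa, V = 18.2 L, T = 475 K.
Step 2 — Isothermal: T stays 475 K; PV = const ⇒ V₂ = 96.6 L, P₂ = 19.1 kPa.
ΔU = 0 (ideal gas, T constant).
W = nRT ln(V₂/V₁) = 0.467×8.314×475×ln(5.31) = 3080 J.
Q = ΔU + W = 3080 J.
Net over both steps: W = 3080 J, Q = 3470 J, ΔU = 388 J.

3470 J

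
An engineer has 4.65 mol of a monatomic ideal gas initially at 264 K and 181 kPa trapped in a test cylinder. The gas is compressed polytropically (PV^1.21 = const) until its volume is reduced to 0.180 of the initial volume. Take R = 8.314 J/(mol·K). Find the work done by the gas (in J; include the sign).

-21100 J

V₁ = nRT₁/P₁ = 4.65×8.314×264/181 = 56.4 L.
Polytropic n=1.21: T₂ = T₁(V₁/V₂)^(n−1) = 264×(5.56)^0.21 = 378 K; P₂ = P₁(V₁/V₂)^n = 1440 kPa.
W = (P₁V₁−P₂V₂)/(n−1) = (181×56.4−1440×10.1)/0.21 = -21100 J.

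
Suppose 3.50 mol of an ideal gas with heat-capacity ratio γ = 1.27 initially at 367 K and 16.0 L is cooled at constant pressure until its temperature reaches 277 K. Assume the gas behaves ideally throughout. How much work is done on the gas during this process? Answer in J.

P₁ = nRT₁/V₁ = 3.50×8.314×367/16.0 = 667 kPa.
Isobaric: P stays 667 kPa; V/T = const ⇒ T₂ = 277 K, V₂ = 12.1 L.
W = PΔV = 667×(12.1−16.0) kPa·L = -2620 J.
Work done on the gas = −W_by = 2620 J.

2620 J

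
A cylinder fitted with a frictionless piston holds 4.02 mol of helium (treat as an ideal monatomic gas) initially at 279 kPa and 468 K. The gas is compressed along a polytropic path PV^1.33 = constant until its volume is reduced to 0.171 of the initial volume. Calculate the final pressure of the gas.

V₁ = nRT₁/P₁ = 4.02×8.314×468/279 = 56.1 L.
Polytropic n=1.33: T₂ = T₁(V₁/V₂)^(n−1) = 468×(5.85)^0.33 = 838 K; P₂ = P₁(V₁/V₂)^n = 2920 kPa.

2920 kPa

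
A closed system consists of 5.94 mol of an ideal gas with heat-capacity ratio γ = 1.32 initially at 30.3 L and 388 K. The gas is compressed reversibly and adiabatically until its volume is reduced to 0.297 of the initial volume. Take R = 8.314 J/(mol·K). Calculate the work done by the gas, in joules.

P₁ = nRT₁/V₁ = 5.94×8.314×388/30.3 = 632 kPa.
Adiabatic: TV^(γ−1) = const ⇒ T₂ = 388×(3.37)^0.320 = 572 K; PV^γ = const ⇒ P₂ = 3140 kPa.
ΔU = nCvΔT = 5.94×26.0×(572−388) = 28400 J.
Q = 0 for an adiabatic process, so W = −ΔU = -28400 J.

-28400 J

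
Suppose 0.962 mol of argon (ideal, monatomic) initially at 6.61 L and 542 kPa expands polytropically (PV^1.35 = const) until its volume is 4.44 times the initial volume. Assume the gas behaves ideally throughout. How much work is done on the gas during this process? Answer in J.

-4160 J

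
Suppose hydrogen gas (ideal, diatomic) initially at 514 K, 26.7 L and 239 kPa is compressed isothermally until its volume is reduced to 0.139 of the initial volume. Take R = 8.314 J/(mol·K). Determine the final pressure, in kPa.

Isothermal: T stays 514 K; PV = const ⇒ V₂ = 3.71 L, P₂ = 1720 kPa.

1720 kPa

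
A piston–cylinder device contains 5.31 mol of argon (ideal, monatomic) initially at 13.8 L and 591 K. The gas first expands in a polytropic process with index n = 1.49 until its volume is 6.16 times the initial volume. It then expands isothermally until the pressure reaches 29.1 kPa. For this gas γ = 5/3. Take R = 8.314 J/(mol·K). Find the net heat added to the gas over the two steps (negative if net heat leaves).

24000 J

P₁ = nRT₁/V₁ = 5.31×8.314×591/13.8 = 1890 kPa.
Step 1 — Polytropic n=1.49: T₂ = T₁(V₁/V₂)^(n−1) = 591×(0.162)^0.49 = 242 K; P₂ = P₁(V₁/V₂)^n = 126 kPa.
W = (P₁V₁−P₂V₂)/(n−1) = (1890×13.8−126×85.0)/0.49 = 31400 J.
ΔU = nCvΔT = 5.31×12.5×(242−591) = -23100 J.
Q = ΔU + W = 8320 J.
State after step 1: P = 126 kPa, V = 85.0 L, T = 242 K.
Step 2 — Isothermal: T stays 242 K; PV = const ⇒ V₂ = 368 L, P₂ = 29.1 kPa.
ΔU = 0 (ideal gas, T constant).
W = nRT ln(V₂/V₁) = 5.31×8.314×242×ln(4.33) = 15700 J.
Q = ΔU + W = 15700 J.
Net over both steps: W = 47100 J, Q = 24000 J, ΔU = -23100 J.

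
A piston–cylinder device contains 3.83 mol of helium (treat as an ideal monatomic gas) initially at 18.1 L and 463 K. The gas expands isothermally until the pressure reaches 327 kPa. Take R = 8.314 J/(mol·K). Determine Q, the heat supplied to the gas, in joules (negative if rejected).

13500 J

P₁ = nRT₁/V₁ = 3.83×8.314×463/18.1 = 815 kPa.
Isothermal: T stays 463 K; PV = const ⇒ V₂ = 45.1 L, P₂ = 327 kPa.
ΔU = 0 (ideal gas, T constant).
W = nRT ln(V₂/V₁) = 3.83×8.314×463×ln(2.49) = 13500 J.
Q = ΔU + W = 13500 J.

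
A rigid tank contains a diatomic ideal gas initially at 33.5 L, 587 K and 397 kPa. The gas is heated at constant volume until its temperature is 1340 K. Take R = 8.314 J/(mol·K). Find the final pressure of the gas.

Isochoric: V stays 33.5 L; P/T = const ⇒ T₂ = 1340 K, P₂ = 906 kPa.

906 kPa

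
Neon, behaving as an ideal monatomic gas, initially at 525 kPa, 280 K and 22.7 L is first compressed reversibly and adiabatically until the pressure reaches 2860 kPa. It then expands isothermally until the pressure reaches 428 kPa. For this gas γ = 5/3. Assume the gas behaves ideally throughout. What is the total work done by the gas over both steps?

n = P₁V₁/(RT₁) = 525×22.7/(8.314×280) = 5.12 mol.
Step 1 — Adiabatic: T₂/T₁ = (P₂/P₁)^((γ−1)/γ) ⇒ T₂ = 280×(5.45)^0.400 = 552 K; V₂ = 8.21 L.
ΔU = nCvΔT = 5.12×12.5×(552−280) = 17300 J.
Q = 0 for an adiabatic process, so W = −ΔU = -17300 J.
State after step 1: P = 2860 kPa, V = 8.21 L, T = 552 K.
Step 2 — Isothermal: T stays 552 K; PV = const ⇒ V₂ = 54.9 L, P₂ = 428 kPa.
ΔU = 0 (ideal gas, T constant).
W = nRT ln(V₂/V₁) = 5.12×8.314×552×ln(6.68) = 44600 J.
Q = ΔU + W = 44600 J.
Net over both steps: W = 27300 J, Q = 44600 J, ΔU = 17300 J.

27300 J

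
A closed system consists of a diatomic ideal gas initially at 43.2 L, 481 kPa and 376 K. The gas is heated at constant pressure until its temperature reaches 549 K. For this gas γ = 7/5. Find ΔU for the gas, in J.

23900 J

n = P₁V₁/(RT₁) = 481×43.2/(8.314×376) = 6.65 mol.
Isobaric: P stays 481 kPa; V/T = const ⇒ T₂ = 549 K, V₂ = 63.1 L.
For an ideal gas ΔU = nCvΔT with Cv = (5/2)R = 20.8 J/(mol·K).
ΔU = 6.65×20.8×(549−376) = 23900 J.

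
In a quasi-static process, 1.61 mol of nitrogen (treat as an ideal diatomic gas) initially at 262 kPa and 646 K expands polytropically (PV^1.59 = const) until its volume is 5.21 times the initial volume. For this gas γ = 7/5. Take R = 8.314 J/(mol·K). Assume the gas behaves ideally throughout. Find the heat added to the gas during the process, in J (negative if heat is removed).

V₁ = nRT₁/P₁ = 1.61×8.314×646/262 = 33.0 L.
Polytropic n=1.59: T₂ = T₁(V₁/V₂)^(n−1) = 646×(0.192)^0.59 = 244 K; P₂ = P₁(V₁/V₂)^n = 19.0 kPa.
W = (P₁V₁−P₂V₂)/(n−1) = (262×33.0−19.0×172)/0.59 = 9120 J.
ΔU = nCvΔT = 1.61×20.8×(244−646) = -13500 J.
Q = ΔU + W = -4330 J.

-4330 J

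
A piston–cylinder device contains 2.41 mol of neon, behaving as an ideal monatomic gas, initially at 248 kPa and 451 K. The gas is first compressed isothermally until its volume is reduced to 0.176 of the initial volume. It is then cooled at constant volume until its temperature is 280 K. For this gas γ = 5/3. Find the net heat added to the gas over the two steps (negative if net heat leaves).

V₁ = nRT₁/P₁ = 2.41×8.314×451/248 = 36.4 L.
Step 1 — Isothermal: T stays 451 K; PV = const ⇒ V₂ = 6.41 L, P₂ = 1410 kPa.
ΔU = 0 (ideal gas, T constant).
W = nRT ln(V₂/V₁) = 2.41×8.314×451×ln(0.176) = -15700 J.
Q = ΔU + W = -15700 J.
State after step 1: P = 1410 kPa, V = 6.41 L, T = 451 K.
Step 2 — Isochoric: V stays 6.41 L; P/T = const ⇒ T₂ = 280 K, P₂ = 875 kPa.
W = 0 (no volume change).
ΔU = nCvΔT = 2.41×12.5×(280−451) = -5140 J.
Q = ΔU = -5140 J.
Net over both steps: W = -15700 J, Q = -20800 J, ΔU = -5140 J.

-20800 J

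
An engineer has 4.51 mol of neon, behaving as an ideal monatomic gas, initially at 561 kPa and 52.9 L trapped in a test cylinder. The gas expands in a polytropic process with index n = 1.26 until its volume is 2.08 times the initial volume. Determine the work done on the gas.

-19800 J

T₁ = P₁V₁/(nR) = 561×52.9/(4.51×8.314) = 791 K.
Polytropic n=1.26: T₂ = T₁(V₁/V₂)^(n−1) = 791×(0.481)^0.26 = 654 K; P₂ = P₁(V₁/V₂)^n = 223 kPa.
W = (P₁V₁−P₂V₂)/(n−1) = (561×52.9−223×110)/0.26 = 19800 J.
Work done on the gas = −W_by = -19800 J.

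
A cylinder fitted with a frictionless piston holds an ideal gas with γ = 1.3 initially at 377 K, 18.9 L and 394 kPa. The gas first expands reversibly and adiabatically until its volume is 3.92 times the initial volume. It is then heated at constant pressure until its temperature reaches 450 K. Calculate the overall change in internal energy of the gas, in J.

4810 J

n = P₁V₁/(RT₁) = 394×18.9/(8.314×377) = 2.38 mol.
Step 1 — Adiabatic: TV^(γ−1) = const ⇒ T₂ = 377×(0.255)^0.300 = 250 K; PV^γ = const ⇒ P₂ = 66.7 kPa.
ΔU = nCvΔT = 2.38×27.7×(250−377) = -8350 J.
Q = 0 for an adiabatic process, so W = −ΔU = 8350 J.
State after step 1: P = 66.7 kPa, V = 74.1 L, T = 250 K.
Step 2 — Isobaric: P stays 66.7 kPa; V/T = const ⇒ T₂ = 450 K, V₂ = 133 L.
W = PΔV = 66.7×(133−74.1) kPa·L = 3950 J.
ΔU = nCvΔT = 2.38×27.7×(450−250) = 13200 J.
Q = ΔU + W = nCpΔT = 17100 J.
Net over both steps: W = 12300 J, Q = 17100 J, ΔU = 4810 J.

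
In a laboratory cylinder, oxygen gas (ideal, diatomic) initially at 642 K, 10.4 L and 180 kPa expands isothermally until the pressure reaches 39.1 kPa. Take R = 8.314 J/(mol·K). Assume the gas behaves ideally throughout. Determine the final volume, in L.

Isothermal: T stays 642 K; PV = const ⇒ V₂ = 47.9 L, P₂ = 39.1 kPa.

47.9 L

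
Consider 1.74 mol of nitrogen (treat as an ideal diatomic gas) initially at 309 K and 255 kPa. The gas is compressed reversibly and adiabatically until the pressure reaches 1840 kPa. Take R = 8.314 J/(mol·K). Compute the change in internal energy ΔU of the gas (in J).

8480 J

V₁ = nRT₁/P₁ = 1.74×8.314×309/255 = 17.5 L.
Adiabatic: T₂/T₁ = (P₂/P₁)^((γ−1)/γ) ⇒ T₂ = 309×(7.22)^0.286 = 543 K; V₂ = 4.27 L.
For an ideal gas ΔU = nCvΔT with Cv = (5/2)R = 20.8 J/(mol·K).
ΔU = 1.74×20.8×(543−309) = 8480 J.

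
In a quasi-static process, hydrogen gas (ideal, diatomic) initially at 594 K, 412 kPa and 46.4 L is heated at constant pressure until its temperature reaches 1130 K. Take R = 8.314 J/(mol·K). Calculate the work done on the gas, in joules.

-17300 J

n = P₁V₁/(RT₁) = 412×46.4/(8.314×594) = 3.87 mol.
Isobaric: P stays 412 kPa; V/T = const ⇒ T₂ = 1130 K, V₂ = 88.3 L.
W = PΔV = 412×(88.3−46.4) kPa·L = 17300 J.
Work done on the gas = −W_by = -17300 J.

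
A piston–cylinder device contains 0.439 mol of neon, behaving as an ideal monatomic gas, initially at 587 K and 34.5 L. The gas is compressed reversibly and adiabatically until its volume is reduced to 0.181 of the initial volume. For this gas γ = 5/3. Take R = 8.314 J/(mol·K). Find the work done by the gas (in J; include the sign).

-6830 J

P₁ = nRT₁/V₁ = 0.439×8.314×587/34.5 = 62.1 kPa.
Adiabatic: TV^(γ−1) = const ⇒ T₂ = 587×(5.52)^0.667 = 1830 K; PV^γ = const ⇒ P₂ = 1070 kPa.
ΔU = nCvΔT = 0.439×12.5×(1830−587) = 6830 J.
Q = 0 for an adiabatic process, so W = −ΔU = -6830 J.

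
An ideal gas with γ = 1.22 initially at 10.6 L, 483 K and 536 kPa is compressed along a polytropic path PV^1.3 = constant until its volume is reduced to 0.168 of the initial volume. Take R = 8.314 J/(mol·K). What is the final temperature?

Polytropic n=1.3: T₂ = T₁(V₁/V₂)^(n−1) = 483×(5.95)^0.30 = 825 K; P₂ = P₁(V₁/V₂)^n = 5450 kPa.

825 K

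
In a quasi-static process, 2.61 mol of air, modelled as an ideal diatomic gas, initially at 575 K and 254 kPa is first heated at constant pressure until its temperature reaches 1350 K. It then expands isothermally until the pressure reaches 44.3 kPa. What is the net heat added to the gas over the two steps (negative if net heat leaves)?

110000 J

V₁ = nRT₁/P₁ = 2.61×8.314×575/254 = 49.1 L.
Step 1 — Isobaric: P stays 254 kPa; V/T = const ⇒ T₂ = 1350 K, V₂ = 115 L.
W = PΔV = 254×(115−49.1) kPa·L = 16800 J.
ΔU = nCvΔT = 2.61×20.8×(1350−575) = 42000 J.
Q = ΔU + W = nCpΔT = 58900 J.
State after step 1: P = 254 kPa, V = 115 L, T = 1350 K.
Step 2 — Isothermal: T stays 1350 K; PV = const ⇒ V₂ = 661 L, P₂ = 44.3 kPa.
ΔU = 0 (ideal gas, T constant).
W = nRT ln(V₂/V₁) = 2.61×8.314×1350×ln(5.73) = 51200 J.
Q = ΔU + W = 51200 J.
Net over both steps: W = 68000 J, Q = 110000 J, ΔU = 42000 J.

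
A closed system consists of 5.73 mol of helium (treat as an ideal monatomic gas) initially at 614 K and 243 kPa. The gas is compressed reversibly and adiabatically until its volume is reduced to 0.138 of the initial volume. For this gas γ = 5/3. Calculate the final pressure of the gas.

V₁ = nRT₁/P₁ = 5.73×8.314×614/243 = 120 L.
Adiabatic: TV^(γ−1) = const ⇒ T₂ = 614×(7.25)^0.667 = 2300 K; PV^γ = const ⇒ P₂ = 6590 kPa.

6590 kPa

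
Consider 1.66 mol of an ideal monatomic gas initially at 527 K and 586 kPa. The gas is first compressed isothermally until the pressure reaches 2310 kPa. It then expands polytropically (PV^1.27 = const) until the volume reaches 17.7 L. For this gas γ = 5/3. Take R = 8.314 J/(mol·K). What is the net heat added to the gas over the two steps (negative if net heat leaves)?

V₁ = nRT₁/P₁ = 1.66×8.314×527/586 = 12.4 L.
Step 1 — Isothermal: T stays 527 K; PV = const ⇒ V₂ = 3.15 L, P₂ = 2310 kPa.
ΔU = 0 (ideal gas, T constant).
W = nRT ln(V₂/V₁) = 1.66×8.314×527×ln(0.254) = -9980 J.
Q = ΔU + W = -9980 J.
State after step 1: P = 2310 kPa, V = 3.15 L, T = 527 K.
Step 2 — Polytropic n=1.27: T₂ = T₁(V₁/V₂)^(n−1) = 527×(0.178)^0.27 = 331 K; P₂ = P₁(V₁/V₂)^n = 258 kPa.
W = (P₁V₁−P₂V₂)/(n−1) = (2310×3.15−258×17.7)/0.27 = 10000 J.
ΔU = nCvΔT = 1.66×12.5×(331−527) = -4070 J.
Q = ΔU + W = 5970 J.
Net over both steps: W = 60.7 J, Q = -4000 J, ΔU = -4070 J.

-4000 J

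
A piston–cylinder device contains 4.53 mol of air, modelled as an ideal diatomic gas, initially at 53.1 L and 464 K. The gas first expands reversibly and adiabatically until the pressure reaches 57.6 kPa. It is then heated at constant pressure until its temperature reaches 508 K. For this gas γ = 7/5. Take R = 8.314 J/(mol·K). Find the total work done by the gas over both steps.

P₁ = nRT₁/V₁ = 4.53×8.314×464/53.1 = 329 kPa.
Step 1 — Adiabatic: T₂/T₁ = (P₂/P₁)^((γ−1)/γ) ⇒ T₂ = 464×(0.175)^0.286 = 282 K; V₂ = 184 L.
ΔU = nCvΔT = 4.53×20.8×(282−464) = -17100 J.
Q = 0 for an adiabatic process, so W = −ΔU = 17100 J.
State after step 1: P = 57.6 kPa, V = 184 L, T = 282 K.
Step 2 — Isobaric: P stays 57.6 kPa; V/T = const ⇒ T₂ = 508 K, V₂ = 332 L.
W = PΔV = 57.6×(332−184) kPa·L = 8510 J.
ΔU = nCvΔT = 4.53×20.8×(508−282) = 21300 J.
Q = ΔU + W = nCpΔT = 29800 J.
Net over both steps: W = 25600 J, Q = 29800 J, ΔU = 4140 J.

25600 J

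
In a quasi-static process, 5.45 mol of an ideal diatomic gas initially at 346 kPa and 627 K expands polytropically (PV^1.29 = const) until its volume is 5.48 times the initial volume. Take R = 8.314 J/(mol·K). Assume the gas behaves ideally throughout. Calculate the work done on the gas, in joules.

-38100 J

V₁ = nRT₁/P₁ = 5.45×8.314×627/346 = 82.1 L.
Polytropic n=1.29: T₂ = T₁(V₁/V₂)^(n−1) = 627×(0.182)^0.29 = 383 K; P₂ = P₁(V₁/V₂)^n = 38.6 kPa.
W = (P₁V₁−P₂V₂)/(n−1) = (346×82.1−38.6×450)/0.29 = 38100 J.
Work done on the gas = −W_by = -38100 J.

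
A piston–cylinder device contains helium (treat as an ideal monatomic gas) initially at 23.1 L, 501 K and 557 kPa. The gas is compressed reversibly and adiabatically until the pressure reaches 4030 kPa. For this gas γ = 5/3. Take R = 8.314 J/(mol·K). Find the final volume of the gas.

Adiabatic: T₂/T₁ = (P₂/P₁)^((γ−1)/γ) ⇒ T₂ = 501×(7.24)^0.400 = 1110 K; V₂ = 7.05 L.

7.05 L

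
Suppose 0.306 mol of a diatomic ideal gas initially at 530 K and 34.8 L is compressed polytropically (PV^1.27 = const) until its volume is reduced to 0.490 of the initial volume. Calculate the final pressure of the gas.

95.9 kPa

P₁ = nRT₁/V₁ = 0.306×8.314×530/34.8 = 38.7 kPa.
Polytropic n=1.27: T₂ = T₁(V₁/V₂)^(n−1) = 530×(2.04)^0.27 = 643 K; P₂ = P₁(V₁/V₂)^n = 95.9 kPa.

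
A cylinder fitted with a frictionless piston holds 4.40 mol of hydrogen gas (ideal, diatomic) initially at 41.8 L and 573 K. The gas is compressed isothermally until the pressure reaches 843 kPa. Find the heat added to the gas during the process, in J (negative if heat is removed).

-10900 J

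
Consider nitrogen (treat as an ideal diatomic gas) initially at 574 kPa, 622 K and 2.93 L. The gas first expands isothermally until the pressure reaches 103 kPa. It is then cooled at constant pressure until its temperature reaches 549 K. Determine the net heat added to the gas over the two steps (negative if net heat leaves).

n = P₁V₁/(RT₁) = 574×2.93/(8.314×622) = 0.325 mol.
Step 1 — Isothermal: T stays 622 K; PV = const ⇒ V₂ = 16.3 L, P₂ = 103 kPa.
ΔU = 0 (ideal gas, T constant).
W = nRT ln(V₂/V₁) = 0.325×8.314×622×ln(5.57) = 2890 J.
Q = ΔU + W = 2890 J.
State after step 1: P = 103 kPa, V = 16.3 L, T = 622 K.
Step 2 — Isobaric: P stays 103 kPa; V/T = const ⇒ T₂ = 549 K, V₂ = 14.4 L.
W = PΔV = 103×(14.4−16.3) kPa·L = -197 J.
ΔU = nCvΔT = 0.325×20.8×(549−622) = -493 J.
Q = ΔU + W = nCpΔT = -691 J.
Net over both steps: W = 2690 J, Q = 2200 J, ΔU = -493 J.

2200 J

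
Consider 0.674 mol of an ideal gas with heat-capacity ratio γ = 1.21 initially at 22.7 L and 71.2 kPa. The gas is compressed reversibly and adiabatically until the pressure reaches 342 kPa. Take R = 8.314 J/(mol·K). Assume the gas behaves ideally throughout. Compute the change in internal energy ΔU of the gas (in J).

2410 J

T₁ = P₁V₁/(nR) = 71.2×22.7/(0.674×8.314) = 288 K.
Adiabatic: T₂/T₁ = (P₂/P₁)^((γ−1)/γ) ⇒ T₂ = 288×(4.80)^0.174 = 379 K; V₂ = 6.21 L.
For an ideal gas ΔU = nCvΔT with Cv = R/(γ−1) = 39.6 J/(mol·K).
ΔU = 0.674×39.6×(379−288) = 2410 J.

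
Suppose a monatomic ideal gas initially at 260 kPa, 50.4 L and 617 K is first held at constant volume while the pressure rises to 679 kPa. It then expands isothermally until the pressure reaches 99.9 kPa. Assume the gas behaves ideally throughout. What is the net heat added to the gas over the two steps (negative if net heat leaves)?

97300 J

n = P₁V₁/(RT₁) = 260×50.4/(8.314×617) = 2.55 mol.
Step 1 — Isochoric: V stays 50.4 L; P/T = const ⇒ T₂ = 1610 K, P₂ = 679 kPa.
W = 0 (no volume change).
ΔU = nCvΔT = 2.55×12.5×(1610−617) = 31700 J.
Q = ΔU = 31700 J.
State after step 1: P = 679 kPa, V = 50.4 L, T = 1610 K.
Step 2 — Isothermal: T stays 1610 K; PV = const ⇒ V₂ = 343 L, P₂ = 99.9 kPa.
ΔU = 0 (ideal gas, T constant).
W = nRT ln(V₂/V₁) = 2.55×8.314×1610×ln(6.80) = 65600 J.
Q = ΔU + W = 65600 J.
Net over both steps: W = 65600 J, Q = 97300 J, ΔU = 31700 J.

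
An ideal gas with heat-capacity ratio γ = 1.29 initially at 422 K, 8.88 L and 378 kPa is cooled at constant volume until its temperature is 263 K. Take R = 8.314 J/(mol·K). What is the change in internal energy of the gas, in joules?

-4360 J

n = P₁V₁/(RT₁) = 378×8.88/(8.314×422) = 0.957 mol.
Isochoric: V stays 8.88 L; P/T = const ⇒ T₂ = 263 K, P₂ = 236 kPa.
For an ideal gas ΔU = nCvΔT with Cv = R/(γ−1) = 28.7 J/(mol·K).
ΔU = 0.957×28.7×(263−422) = -4360 J.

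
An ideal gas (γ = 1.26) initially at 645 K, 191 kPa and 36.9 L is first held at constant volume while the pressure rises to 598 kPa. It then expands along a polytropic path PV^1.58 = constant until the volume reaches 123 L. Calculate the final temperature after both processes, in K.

n = P₁V₁/(RT₁) = 191×36.9/(8.314×645) = 1.31 mol.
Step 1 — Isochoric: V stays 36.9 L; P/T = const ⇒ T₂ = 2020 K, P₂ = 598 kPa.
W = 0 (no volume change).
ΔU = nCvΔT = 1.31×32.0×(2020−645) = 57800 J.
Q = ΔU = 57800 J.
State after step 1: P = 598 kPa, V = 36.9 L, T = 2020 K.
Step 2 — Polytropic n=1.58: T₂ = T₁(V₁/V₂)^(n−1) = 2020×(0.300)^0.58 = 1000 K; P₂ = P₁(V₁/V₂)^n = 89.2 kPa.
W = (P₁V₁−P₂V₂)/(n−1) = (598×36.9−89.2×123)/0.58 = 19100 J.
ΔU = nCvΔT = 1.31×32.0×(1000−2020) = -42700 J.
Q = ΔU + W = -23500 J.
Net over both steps: W = 19100 J, Q = 34200 J, ΔU = 15100 J.

1000 K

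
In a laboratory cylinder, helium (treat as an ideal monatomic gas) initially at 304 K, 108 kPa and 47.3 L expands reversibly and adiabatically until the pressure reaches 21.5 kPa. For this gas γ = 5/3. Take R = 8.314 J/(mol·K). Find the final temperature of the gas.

159 K

Adiabatic: T₂/T₁ = (P₂/P₁)^((γ−1)/γ) ⇒ T₂ = 304×(0.199)^0.400 = 159 K; V₂ = 125 L.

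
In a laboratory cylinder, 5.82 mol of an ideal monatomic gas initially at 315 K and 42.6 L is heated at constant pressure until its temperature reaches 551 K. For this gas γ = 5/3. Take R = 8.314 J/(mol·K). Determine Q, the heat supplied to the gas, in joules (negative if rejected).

28500 J

P₁ = nRT₁/V₁ = 5.82×8.314×315/42.6 = 358 kPa.
Isobaric: P stays 358 kPa; V/T = const ⇒ T₂ = 551 K, V₂ = 74.5 L.
W = PΔV = 358×(74.5−42.6) kPa·L = 11400 J.
ΔU = nCvΔT = 5.82×12.5×(551−315) = 17100 J.
Q = ΔU + W = nCpΔT = 28500 J.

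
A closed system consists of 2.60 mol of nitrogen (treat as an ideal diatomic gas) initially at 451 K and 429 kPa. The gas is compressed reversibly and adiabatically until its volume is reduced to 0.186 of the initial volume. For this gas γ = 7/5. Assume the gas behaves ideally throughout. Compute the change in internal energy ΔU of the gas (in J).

V₁ = nRT₁/P₁ = 2.60×8.314×451/429 = 22.7 L.
Adiabatic: TV^(γ−1) = const ⇒ T₂ = 451×(5.38)^0.400 = 884 K; PV^γ = const ⇒ P₂ = 4520 kPa.
For an ideal gas ΔU = nCvΔT with Cv = (5/2)R = 20.8 J/(mol·K).
ΔU = 2.60×20.8×(884−451) = 23400 J.

23400 J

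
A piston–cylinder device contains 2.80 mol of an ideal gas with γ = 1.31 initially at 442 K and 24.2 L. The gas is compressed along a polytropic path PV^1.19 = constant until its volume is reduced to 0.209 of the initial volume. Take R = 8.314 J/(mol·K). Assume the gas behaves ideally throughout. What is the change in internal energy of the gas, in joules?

11500 J

P₁ = nRT₁/V₁ = 2.80×8.314×442/24.2 = 425 kPa.
Polytropic n=1.19: T₂ = T₁(V₁/V₂)^(n−1) = 442×(4.78)^0.19 = 595 K; P₂ = P₁(V₁/V₂)^n = 2740 kPa.
For an ideal gas ΔU = nCvΔT with Cv = R/(γ−1) = 26.8 J/(mol·K).
ΔU = 2.80×26.8×(595−442) = 11500 J.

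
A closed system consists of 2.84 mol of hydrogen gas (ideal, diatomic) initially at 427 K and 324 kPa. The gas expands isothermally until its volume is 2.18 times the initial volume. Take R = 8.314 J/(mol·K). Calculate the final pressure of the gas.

149 kPa

V₁ = nRT₁/P₁ = 2.84×8.314×427/324 = 31.1 L.
Isothermal: T stays 427 K; PV = const ⇒ V₂ = 67.8 L, P₂ = 149 kPa.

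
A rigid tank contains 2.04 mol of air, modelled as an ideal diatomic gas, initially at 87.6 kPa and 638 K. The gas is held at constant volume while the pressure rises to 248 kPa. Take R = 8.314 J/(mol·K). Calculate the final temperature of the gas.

V₁ = nRT₁/P₁ = 2.04×8.314×638/87.6 = 124 L.
Isochoric: V stays 124 L; P/T = const ⇒ T₂ = 1810 K, P₂ = 248 kPa.

1810 K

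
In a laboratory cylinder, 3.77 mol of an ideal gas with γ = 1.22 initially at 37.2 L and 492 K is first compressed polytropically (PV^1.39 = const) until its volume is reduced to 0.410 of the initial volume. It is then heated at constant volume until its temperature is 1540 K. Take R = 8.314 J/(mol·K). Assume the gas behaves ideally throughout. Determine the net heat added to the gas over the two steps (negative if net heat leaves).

133000 J

P₁ = nRT₁/V₁ = 3.77×8.314×492/37.2 = 415 kPa.
Step 1 — Polytropic n=1.39: T₂ = T₁(V₁/V₂)^(n−1) = 492×(2.44)^0.39 = 697 K; P₂ = P₁(V₁/V₂)^n = 1430 kPa.
W = (P₁V₁−P₂V₂)/(n−1) = (415×37.2−1430×15.3)/0.39 = -16400 J.
ΔU = nCvΔT = 3.77×37.8×(697−492) = 29100 J.
Q = ΔU + W = 12700 J.
State after step 1: P = 1430 kPa, V = 15.3 L, T = 697 K.
Step 2 — Isochoric: V stays 15.3 L; P/T = const ⇒ T₂ = 1540 K, P₂ = 3160 kPa.
W = 0 (no volume change).
ΔU = nCvΔT = 3.77×37.8×(1540−697) = 120000 J.
Q = ΔU = 120000 J.
Net over both steps: W = -16400 J, Q = 133000 J, ΔU = 149000 J.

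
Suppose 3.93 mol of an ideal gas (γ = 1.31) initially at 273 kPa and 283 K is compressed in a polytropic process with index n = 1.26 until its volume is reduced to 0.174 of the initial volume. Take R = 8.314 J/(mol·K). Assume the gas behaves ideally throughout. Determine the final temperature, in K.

446 K

V₁ = nRT₁/P₁ = 3.93×8.314×283/273 = 33.9 L.
Polytropic n=1.26: T₂ = T₁(V₁/V₂)^(n−1) = 283×(5.75)^0.26 = 446 K; P₂ = P₁(V₁/V₂)^n = 2470 kPa.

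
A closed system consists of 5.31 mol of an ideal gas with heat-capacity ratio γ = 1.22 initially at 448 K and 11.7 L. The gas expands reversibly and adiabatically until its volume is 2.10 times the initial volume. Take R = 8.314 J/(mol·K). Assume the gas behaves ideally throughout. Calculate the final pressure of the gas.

684 kPa

P₁ = nRT₁/V₁ = 5.31×8.314×448/11.7 = 1690 kPa.
Adiabatic: TV^(γ−1) = const ⇒ T₂ = 448×(0.476)^0.220 = 381 K; PV^γ = const ⇒ P₂ = 684 kPa.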